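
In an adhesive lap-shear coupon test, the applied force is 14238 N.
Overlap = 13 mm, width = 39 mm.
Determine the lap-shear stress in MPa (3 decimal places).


stress = F / (overlap * width)
= 14238 / (13 * 39)
= 28.083 MPa

28.083


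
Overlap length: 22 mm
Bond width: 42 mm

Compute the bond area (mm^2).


Bond area = 22 * 42 = 924 mm^2

924


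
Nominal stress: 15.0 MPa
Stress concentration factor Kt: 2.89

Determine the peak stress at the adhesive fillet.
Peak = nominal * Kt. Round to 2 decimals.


Peak stress = 15.0 * 2.89
= 43.35 MPa

43.35


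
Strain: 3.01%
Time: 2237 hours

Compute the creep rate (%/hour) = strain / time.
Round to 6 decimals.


Creep rate = 3.01 / 2237
= 0.001346 %/h

0.001346


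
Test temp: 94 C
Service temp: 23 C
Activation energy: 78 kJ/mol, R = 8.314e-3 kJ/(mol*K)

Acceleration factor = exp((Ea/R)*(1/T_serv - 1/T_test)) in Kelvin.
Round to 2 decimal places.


AF = exp((78/0.008314)*(1/296.15 - 1/367.15))
= 457.67

457.67


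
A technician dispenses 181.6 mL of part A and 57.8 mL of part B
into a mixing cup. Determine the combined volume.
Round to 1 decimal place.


Combined volume = 181.6 + 57.8
= 239.4 mL

239.4


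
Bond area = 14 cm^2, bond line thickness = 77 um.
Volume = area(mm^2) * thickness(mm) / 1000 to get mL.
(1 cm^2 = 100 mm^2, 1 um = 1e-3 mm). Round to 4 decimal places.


area_mm2 = 14 * 100 = 1400
blt_mm = 77 * 1e-3 = 0.077
vol_mm3 = 1400 * 0.077 = 107.8
vol_mL = 107.8 / 1000 = 0.1078 mL

0.1078


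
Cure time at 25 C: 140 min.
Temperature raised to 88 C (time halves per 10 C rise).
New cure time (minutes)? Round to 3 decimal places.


Acceleration factor = 2^(63/10) = 78.7932
New time = 140 / 78.7932 = 1.777 min

1.777


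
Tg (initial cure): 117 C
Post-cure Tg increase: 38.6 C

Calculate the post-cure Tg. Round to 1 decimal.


Post-cure Tg = 117 + 38.6 = 155.6 C

155.6


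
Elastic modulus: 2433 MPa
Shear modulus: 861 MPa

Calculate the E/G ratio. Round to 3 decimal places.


E / G = 2433 / 861 = 2.826

2.826


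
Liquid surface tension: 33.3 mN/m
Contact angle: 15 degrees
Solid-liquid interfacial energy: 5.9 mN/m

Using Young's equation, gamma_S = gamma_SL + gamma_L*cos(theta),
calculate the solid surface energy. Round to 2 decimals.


gamma_S = 5.9 + 33.3 * cos(15)
= 38.07 mN/m

38.07


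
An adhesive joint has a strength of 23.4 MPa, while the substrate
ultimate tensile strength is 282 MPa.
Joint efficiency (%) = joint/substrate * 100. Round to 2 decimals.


Efficiency = 23.4 / 282 * 100
= 8.30%

8.30


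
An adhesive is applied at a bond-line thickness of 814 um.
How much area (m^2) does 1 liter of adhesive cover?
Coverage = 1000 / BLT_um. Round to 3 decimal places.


Coverage = 1000 / 814 = 1.229 m^2

1.229


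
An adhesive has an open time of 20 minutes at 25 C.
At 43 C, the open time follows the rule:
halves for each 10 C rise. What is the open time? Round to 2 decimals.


Factor = 2^((43-25)/10) = 3.4822
Open time = 20 / 3.4822 = 5.74 min

5.74


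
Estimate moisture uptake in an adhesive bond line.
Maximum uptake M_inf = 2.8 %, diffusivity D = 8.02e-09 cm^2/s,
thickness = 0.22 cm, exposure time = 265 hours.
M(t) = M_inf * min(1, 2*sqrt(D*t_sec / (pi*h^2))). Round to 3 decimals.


Convert time: 265 h = 954000 s
ratio = min(1, 2*sqrt(8.02e-09*954000/(pi*0.22^2)))
= 0.448636
M(t) = 2.8 * 0.448636 = 1.256%

1.256


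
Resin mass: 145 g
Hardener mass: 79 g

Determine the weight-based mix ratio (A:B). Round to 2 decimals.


Ratio = 145 / 79 = 1.84

1.84


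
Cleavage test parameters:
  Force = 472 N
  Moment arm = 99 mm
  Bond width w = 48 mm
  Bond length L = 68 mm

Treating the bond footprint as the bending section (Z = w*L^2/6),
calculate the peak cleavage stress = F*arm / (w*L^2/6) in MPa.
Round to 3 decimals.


M = 472 * 99 = 46728 N*mm
Z = 48 * 68^2 / 6 = 221952 / 6 mm^3
sigma = M / Z = 6 * 46728 / 221952 = 280368 / 221952
= 1.263 MPa

1.263


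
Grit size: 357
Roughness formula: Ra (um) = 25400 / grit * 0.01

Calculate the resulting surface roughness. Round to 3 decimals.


Ra = 25400 / 357 * 0.01
= 0.711 um

0.711


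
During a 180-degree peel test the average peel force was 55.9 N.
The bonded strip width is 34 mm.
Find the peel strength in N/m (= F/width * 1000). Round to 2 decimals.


Peel strength = F/width * 1000
= 55.9 / 34 * 1000
= 1644.12 N/m

1644.12


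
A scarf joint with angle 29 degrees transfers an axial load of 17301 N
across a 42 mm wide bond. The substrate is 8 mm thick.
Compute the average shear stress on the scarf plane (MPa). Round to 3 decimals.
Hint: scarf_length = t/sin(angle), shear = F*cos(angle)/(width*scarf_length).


scarf_length = 8 / sin(29 deg) = 16.5013 mm
cos(29 deg) = 0.874620
shear stress = 17301 * 0.874620 / (42 * 16.5013)
= 21.833 MPa

21.833


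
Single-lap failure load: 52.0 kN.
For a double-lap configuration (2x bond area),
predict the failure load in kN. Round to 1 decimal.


Failure load = 52.0 * 2 = 104.0 kN

104.0


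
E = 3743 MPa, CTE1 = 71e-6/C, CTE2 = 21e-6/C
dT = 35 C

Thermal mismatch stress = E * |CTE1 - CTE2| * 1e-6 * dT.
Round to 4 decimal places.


= 3743 * 50e-6 * 35
= 6.5503 MPa

6.5503


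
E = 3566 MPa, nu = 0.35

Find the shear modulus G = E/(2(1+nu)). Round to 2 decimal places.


G = 3566 / (2 * 1.35)
= 1320.74 MPa

1320.74


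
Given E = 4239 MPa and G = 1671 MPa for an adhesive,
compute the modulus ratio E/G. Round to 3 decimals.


E/G ratio = 4239 / 1671 = 2.537

2.537


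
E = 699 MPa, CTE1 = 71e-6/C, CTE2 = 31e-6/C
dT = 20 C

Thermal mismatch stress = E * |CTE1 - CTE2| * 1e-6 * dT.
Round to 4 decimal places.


= 699 * 40e-6 * 20
= 0.5592 MPa

0.5592


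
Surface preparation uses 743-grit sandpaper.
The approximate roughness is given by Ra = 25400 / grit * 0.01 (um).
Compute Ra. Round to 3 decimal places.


Ra = 25400 / 743 * 0.01
= 254 / 743
= 0.342 um

0.342


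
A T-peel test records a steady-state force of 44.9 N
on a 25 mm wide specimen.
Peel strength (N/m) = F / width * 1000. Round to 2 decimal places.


Peel strength = 44.9 / 25 * 1000
= 1796.00 N/m

1796.00


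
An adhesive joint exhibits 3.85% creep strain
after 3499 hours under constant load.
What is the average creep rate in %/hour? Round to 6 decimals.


Creep rate = strain / time
= 3.85 / 3499
= 0.001100 %/h

0.001100


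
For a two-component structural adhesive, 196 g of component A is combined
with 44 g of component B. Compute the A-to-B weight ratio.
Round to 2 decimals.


Weight ratio A:B = 196 / 44
= 4.45

4.45


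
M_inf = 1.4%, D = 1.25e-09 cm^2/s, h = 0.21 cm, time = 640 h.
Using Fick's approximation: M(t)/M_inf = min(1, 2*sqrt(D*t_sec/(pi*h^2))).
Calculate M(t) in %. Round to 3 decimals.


t = 2304000 s
ratio = min(1, 2*sqrt(1.25e-09*2304000/(pi*0.0441)))
= 0.288358
M(t) = 1.4 * 0.288358 = 0.404%

0.404


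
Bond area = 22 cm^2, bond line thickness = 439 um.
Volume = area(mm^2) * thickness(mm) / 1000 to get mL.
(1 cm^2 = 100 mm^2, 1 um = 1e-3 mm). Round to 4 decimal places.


area_mm2 = 22 * 100 = 2200
blt_mm = 439 * 1e-3 = 0.439
vol_mm3 = 2200 * 0.439 = 965.8
vol_mL = 965.8 / 1000 = 0.9658 mL

0.9658


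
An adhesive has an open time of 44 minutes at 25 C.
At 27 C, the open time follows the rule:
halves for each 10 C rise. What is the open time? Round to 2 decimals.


Factor = 2^((27-25)/10) = 1.1487
Open time = 44 / 1.1487 = 38.30 min

38.30


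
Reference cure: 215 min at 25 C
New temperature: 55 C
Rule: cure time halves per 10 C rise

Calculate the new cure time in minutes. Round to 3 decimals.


factor = 2^((55-25)/10) = 8.0000
t_new = 215 / 8.0000 = 26.875 min

26.875


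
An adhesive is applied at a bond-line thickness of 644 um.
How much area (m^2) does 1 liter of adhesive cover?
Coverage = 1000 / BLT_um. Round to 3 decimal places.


Coverage = 1000 / 644 = 1.553 m^2

1.553


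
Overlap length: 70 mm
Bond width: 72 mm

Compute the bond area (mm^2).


Bond area = 70 * 72 = 5040 mm^2

5040


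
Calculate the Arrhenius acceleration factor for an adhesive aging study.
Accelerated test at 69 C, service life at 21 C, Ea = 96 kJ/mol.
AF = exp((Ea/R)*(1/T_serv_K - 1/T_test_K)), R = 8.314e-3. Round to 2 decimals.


T_test = 342.15 K, T_serv = 294.15 K
Ea/R = 96 / 0.008314 = 11546.79
AF = exp(11546.79 * (1/294.15 - 1/342.15))
= 246.42

246.42


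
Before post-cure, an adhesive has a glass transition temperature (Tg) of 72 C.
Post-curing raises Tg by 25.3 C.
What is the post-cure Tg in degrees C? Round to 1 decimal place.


Tg_post = Tg_base + delta_Tg
= 72 + 25.3
= 97.3 C

97.3


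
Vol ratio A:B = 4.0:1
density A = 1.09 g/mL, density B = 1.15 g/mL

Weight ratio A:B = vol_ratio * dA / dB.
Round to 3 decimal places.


Weight ratio = 4.0 * 1.09 / 1.15
= 3.791

3.791


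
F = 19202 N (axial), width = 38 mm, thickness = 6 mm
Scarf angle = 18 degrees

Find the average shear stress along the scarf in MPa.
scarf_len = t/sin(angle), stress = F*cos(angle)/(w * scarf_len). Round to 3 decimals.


scarf_len = 6/sin(18 deg) = 19.4164
cos(18 deg) = 0.951057
stress = 19202*0.951057/(38*19.4164) = 24.751 MPa

24.751


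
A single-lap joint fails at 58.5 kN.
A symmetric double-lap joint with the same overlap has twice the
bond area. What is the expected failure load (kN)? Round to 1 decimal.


Double-lap load = 2 * 58.5 = 117.0 kN

117.0


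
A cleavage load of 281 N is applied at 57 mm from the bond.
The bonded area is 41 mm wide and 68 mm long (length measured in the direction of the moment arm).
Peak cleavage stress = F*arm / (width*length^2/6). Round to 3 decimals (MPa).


Moment = 281 * 57 = 16017 N*mm
Section modulus = 41 * 4624 / 6 = 189584 / 6 mm^3
Stress = 16017 / (189584 / 6) = 96102 / 189584
= 0.507 MPa

0.507


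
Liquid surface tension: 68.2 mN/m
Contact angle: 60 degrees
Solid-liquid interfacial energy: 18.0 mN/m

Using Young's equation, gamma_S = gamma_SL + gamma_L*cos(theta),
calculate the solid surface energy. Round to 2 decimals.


gamma_S = 18.0 + 68.2 * cos(60)
= 52.10 mN/m

52.10


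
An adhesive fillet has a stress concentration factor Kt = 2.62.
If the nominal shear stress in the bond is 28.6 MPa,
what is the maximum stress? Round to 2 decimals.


Max stress = 28.6 * 2.62 = 74.93 MPa

74.93


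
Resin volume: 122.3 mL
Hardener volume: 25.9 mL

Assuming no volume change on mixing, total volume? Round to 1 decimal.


V_total = 122.3 + 25.9 = 148.2 mL

148.2


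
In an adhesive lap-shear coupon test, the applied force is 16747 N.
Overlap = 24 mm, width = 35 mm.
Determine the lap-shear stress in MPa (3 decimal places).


stress = F / (overlap * width)
= 16747 / (24 * 35)
= 19.937 MPa

19.937


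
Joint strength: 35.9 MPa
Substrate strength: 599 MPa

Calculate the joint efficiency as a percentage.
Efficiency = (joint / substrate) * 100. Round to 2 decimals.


Efficiency = (35.9 / 599) * 100 = 5.99%

5.99


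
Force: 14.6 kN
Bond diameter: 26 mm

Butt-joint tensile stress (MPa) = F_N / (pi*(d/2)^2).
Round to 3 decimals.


F_N = 14.6 * 1000 = 14600.0 N
A = pi*(13.0)^2 = 530.9292 mm^2
stress = 14600.0 / 530.9292 = 27.499 MPa

27.499


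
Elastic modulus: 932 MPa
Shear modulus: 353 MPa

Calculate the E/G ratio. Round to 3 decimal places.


E / G = 932 / 353 = 2.640

2.640


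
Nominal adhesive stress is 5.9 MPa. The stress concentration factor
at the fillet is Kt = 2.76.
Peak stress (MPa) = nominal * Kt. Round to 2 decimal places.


Peak = 5.9 * 2.76 = 16.28 MPa

16.28


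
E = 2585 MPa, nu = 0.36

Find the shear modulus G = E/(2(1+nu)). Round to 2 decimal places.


G = 2585 / (2 * 1.36)
= 950.37 MPa

950.37


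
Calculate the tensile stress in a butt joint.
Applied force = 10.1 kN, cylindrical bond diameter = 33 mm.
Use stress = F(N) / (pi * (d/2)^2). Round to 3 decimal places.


A = pi * 16.5^2 = 855.2986 mm^2
sigma = 10100.0 / 855.2986 = 11.809 MPa

11.809


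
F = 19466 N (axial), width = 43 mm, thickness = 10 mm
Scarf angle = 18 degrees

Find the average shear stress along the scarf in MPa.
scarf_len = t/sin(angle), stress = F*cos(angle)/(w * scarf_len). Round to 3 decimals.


scarf_len = 10/sin(18 deg) = 32.3607
cos(18 deg) = 0.951057
stress = 19466*0.951057/(43*32.3607) = 13.304 MPa

13.304


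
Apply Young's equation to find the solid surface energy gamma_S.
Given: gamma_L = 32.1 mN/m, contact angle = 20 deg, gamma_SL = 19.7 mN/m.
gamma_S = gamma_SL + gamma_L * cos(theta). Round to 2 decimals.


theta_rad = 20 * pi/180 = 0.349066
gamma_S = 19.7 + 32.1 * cos(0.349066)
= 49.86 mN/m

49.86


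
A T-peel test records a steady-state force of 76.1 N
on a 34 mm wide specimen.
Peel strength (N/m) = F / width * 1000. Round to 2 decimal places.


Peel strength = 76.1 / 34 * 1000
= 2238.24 N/m

2238.24


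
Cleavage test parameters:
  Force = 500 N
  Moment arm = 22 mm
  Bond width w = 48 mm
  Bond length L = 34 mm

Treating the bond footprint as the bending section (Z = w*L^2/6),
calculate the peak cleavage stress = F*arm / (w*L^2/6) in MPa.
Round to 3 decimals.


M = 500 * 22 = 11000 N*mm
Z = 48 * 34^2 / 6 = 55488 / 6 mm^3
sigma = M / Z = 6 * 11000 / 55488 = 66000 / 55488
= 1.189 MPa

1.189


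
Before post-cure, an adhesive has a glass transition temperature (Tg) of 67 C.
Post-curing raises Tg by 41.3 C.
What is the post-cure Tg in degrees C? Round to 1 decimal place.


Tg_post = Tg_base + delta_Tg
= 67 + 41.3
= 108.3 C

108.3


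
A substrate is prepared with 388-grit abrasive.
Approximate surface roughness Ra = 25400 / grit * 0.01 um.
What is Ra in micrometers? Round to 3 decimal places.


Ra = 25400 / 388 * 0.01 = 0.655 um

0.655


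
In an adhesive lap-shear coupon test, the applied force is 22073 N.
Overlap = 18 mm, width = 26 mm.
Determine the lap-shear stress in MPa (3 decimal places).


stress = F / (overlap * width)
= 22073 / (18 * 26)
= 47.165 MPa

47.165


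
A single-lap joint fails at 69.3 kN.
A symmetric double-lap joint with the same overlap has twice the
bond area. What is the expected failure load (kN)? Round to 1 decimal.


Double-lap load = 2 * 69.3 = 138.6 kN

138.6


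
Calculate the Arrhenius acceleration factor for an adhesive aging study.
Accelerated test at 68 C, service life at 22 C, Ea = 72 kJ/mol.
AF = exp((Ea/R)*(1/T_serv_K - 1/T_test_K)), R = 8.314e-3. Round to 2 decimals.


T_test = 341.15 K, T_serv = 295.15 K
Ea/R = 72 / 0.008314 = 8660.09
AF = exp(8660.09 * (1/295.15 - 1/341.15))
= 52.26

52.26


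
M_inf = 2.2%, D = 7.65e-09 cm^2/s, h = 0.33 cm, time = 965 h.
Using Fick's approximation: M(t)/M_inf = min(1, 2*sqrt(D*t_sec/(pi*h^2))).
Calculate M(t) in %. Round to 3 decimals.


t = 3474000 s
ratio = min(1, 2*sqrt(7.65e-09*3474000/(pi*0.1089)))
= 0.557425
M(t) = 2.2 * 0.557425 = 1.226%

1.226


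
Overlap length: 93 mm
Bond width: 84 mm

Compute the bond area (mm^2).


Bond area = 93 * 84 = 7812 mm^2

7812


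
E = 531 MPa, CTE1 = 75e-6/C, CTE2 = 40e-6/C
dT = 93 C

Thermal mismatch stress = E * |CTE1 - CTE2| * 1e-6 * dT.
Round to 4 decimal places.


= 531 * 35e-6 * 93
= 1.7284 MPa

1.7284


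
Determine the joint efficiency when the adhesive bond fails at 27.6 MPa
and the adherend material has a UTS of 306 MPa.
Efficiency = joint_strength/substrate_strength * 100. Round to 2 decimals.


Joint efficiency = 27.6 / 306 * 100
= 9.02%

9.02


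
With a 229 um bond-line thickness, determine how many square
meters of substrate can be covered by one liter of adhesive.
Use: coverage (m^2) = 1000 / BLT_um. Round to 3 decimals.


Coverage = 1000 / 229 = 4.367 m^2

4.367


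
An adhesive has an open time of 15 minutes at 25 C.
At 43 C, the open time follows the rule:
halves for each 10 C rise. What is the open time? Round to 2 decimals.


Factor = 2^((43-25)/10) = 3.4822
Open time = 15 / 3.4822 = 4.31 min

4.31


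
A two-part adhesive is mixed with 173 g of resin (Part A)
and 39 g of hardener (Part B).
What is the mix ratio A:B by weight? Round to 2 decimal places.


Mix ratio = mass_A / mass_B
= 173 / 39
= 4.44

4.44


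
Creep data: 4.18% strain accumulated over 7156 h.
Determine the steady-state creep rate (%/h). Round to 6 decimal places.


Rate = 4.18 / 7156 = 0.000584 %/h

0.000584


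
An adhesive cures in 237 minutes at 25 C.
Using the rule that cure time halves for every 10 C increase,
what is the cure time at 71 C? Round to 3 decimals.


Factor = 2^((71 - 25) / 10) = 24.2515
Cure time = 237 / 24.2515
= 9.773 minutes

9.773


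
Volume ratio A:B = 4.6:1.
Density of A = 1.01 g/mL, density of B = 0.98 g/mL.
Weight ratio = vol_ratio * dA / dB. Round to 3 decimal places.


Wt ratio = 4.6 * 1.01 / 0.98
= 4.741

4.741


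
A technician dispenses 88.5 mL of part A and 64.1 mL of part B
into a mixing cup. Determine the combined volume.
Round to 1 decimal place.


Combined volume = 88.5 + 64.1
= 152.6 mL

152.6


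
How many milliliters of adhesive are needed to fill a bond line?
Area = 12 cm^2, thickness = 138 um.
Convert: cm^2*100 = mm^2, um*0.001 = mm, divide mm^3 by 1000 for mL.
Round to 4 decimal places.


= (12 * 100) * (138 * 0.001) / 1000
= 0.1656 mL

0.1656


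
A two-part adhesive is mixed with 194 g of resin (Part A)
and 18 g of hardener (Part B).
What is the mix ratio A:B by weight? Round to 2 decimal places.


Mix ratio = mass_A / mass_B
= 194 / 18
= 10.78

10.78


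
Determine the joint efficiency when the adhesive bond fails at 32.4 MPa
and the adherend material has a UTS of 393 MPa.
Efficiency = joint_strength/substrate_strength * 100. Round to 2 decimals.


Joint efficiency = 32.4 / 393 * 100
= 8.24%

8.24


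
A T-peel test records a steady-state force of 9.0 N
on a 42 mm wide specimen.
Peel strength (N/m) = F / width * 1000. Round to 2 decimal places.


Peel strength = 9.0 / 42 * 1000
= 214.29 N/m

214.29


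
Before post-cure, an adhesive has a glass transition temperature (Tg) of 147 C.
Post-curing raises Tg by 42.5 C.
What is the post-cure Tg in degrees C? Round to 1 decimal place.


Tg_post = Tg_base + delta_Tg
= 147 + 42.5
= 189.5 C

189.5


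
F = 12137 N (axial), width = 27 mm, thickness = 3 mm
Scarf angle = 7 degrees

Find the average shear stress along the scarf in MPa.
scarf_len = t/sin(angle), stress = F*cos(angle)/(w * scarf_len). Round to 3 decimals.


scarf_len = 3/sin(7 deg) = 24.6165
cos(7 deg) = 0.992546
stress = 12137*0.992546/(27*24.6165) = 18.125 MPa

18.125


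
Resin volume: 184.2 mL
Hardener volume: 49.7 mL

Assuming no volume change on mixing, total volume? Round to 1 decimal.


V_total = 184.2 + 49.7 = 233.9 mL

233.9


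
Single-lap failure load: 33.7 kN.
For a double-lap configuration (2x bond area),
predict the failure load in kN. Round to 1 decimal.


Failure load = 33.7 * 2 = 67.4 kN

67.4


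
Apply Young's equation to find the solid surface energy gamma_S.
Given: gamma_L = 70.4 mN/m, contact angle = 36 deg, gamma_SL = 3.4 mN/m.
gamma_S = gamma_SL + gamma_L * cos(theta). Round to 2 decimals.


theta_rad = 36 * pi/180 = 0.628319
gamma_S = 3.4 + 70.4 * cos(0.628319)
= 60.35 mN/m

60.35


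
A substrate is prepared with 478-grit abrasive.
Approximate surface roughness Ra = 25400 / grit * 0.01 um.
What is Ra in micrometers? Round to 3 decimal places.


Ra = 25400 / 478 * 0.01 = 0.531 um

0.531


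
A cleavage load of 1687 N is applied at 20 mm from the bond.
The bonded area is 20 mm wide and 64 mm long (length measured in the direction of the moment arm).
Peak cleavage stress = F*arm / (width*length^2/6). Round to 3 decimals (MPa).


Moment = 1687 * 20 = 33740 N*mm
Section modulus = 20 * 4096 / 6 = 81920 / 6 mm^3
Stress = 33740 / (81920 / 6) = 202440 / 81920
= 2.471 MPa

2.471


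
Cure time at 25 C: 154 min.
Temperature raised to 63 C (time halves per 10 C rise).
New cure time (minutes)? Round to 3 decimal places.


Acceleration factor = 2^(38/10) = 13.9288
New time = 154 / 13.9288 = 11.056 min

11.056


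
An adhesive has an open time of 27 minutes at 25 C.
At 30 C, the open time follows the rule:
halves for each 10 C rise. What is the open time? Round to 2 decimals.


Factor = 2^((30-25)/10) = 1.4142
Open time = 27 / 1.4142 = 19.09 min

19.09


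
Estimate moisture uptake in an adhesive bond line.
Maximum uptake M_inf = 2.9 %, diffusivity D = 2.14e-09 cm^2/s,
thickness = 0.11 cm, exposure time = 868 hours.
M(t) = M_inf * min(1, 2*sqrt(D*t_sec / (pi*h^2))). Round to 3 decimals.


Convert time: 868 h = 3124800 s
ratio = min(1, 2*sqrt(2.14e-09*3124800/(pi*0.11^2)))
= 0.838842
M(t) = 2.9 * 0.838842 = 2.433%

2.433


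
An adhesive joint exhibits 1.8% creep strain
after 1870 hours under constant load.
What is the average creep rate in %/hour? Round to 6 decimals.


Creep rate = strain / time
= 1.8 / 1870
= 0.000963 %/h

0.000963


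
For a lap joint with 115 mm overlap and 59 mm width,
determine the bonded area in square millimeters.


Area = 115 * 59 = 6785 mm^2

6785


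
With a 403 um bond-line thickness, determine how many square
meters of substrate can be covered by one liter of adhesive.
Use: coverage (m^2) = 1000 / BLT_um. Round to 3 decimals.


Coverage = 1000 / 403 = 2.481 m^2

2.481


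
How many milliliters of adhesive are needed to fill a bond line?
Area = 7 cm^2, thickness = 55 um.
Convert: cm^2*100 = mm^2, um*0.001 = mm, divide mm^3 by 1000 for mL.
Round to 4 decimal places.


= (7 * 100) * (55 * 0.001) / 1000
= 0.0385 mL

0.0385


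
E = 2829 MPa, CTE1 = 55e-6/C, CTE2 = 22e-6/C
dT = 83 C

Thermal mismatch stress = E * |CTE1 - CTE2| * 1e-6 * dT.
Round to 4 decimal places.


= 2829 * 33e-6 * 83
= 7.7486 MPa

7.7486


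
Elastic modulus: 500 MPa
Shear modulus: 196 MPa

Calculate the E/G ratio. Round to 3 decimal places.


E / G = 500 / 196 = 2.551

2.551


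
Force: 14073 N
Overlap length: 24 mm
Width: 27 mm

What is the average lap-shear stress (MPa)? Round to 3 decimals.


Average shear stress = F / (overlap * width)
= 14073 / (24 * 27)
= 21.718 MPa

21.718


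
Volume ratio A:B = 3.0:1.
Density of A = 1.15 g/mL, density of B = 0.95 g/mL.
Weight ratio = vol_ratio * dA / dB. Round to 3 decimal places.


Wt ratio = 3.0 * 1.15 / 0.95
= 3.632

3.632


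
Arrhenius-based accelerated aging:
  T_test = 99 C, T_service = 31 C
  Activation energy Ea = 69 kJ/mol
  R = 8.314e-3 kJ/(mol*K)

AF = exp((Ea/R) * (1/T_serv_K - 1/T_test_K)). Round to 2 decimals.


T_test_K = 372.15, T_serv_K = 304.15
AF = exp((69/8.314e-3) * (1/304.15 - 1/372.15))
= 146.33

146.33


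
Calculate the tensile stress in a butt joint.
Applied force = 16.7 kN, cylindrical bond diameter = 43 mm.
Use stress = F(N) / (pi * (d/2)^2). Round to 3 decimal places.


A = pi * 21.5^2 = 1452.2012 mm^2
sigma = 16700.0 / 1452.2012 = 11.500 MPa

11.500


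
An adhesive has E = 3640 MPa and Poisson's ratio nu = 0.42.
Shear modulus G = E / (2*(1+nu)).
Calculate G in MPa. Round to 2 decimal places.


G = 3640 / (2*(1+0.42))
= 3640 / 2.84
= 1281.69 MPa

1281.69


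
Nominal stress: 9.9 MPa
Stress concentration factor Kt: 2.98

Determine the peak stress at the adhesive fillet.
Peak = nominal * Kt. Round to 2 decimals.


Peak stress = 9.9 * 2.98
= 29.50 MPa

29.50


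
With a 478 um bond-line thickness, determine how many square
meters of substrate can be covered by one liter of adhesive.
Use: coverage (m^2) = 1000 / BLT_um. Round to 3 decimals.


Coverage = 1000 / 478 = 2.092 m^2

2.092


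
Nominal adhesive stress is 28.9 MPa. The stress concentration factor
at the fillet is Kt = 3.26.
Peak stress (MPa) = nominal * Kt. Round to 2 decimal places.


Peak = 28.9 * 3.26 = 94.21 MPa

94.21


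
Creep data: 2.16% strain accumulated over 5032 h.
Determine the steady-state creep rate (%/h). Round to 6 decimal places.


Rate = 2.16 / 5032 = 0.000429 %/h

0.000429


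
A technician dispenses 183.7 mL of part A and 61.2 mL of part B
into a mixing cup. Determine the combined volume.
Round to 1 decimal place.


Combined volume = 183.7 + 61.2
= 244.9 mL

244.9


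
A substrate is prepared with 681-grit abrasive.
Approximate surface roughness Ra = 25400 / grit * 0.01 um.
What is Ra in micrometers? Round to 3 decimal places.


Ra = 25400 / 681 * 0.01 = 0.373 um

0.373


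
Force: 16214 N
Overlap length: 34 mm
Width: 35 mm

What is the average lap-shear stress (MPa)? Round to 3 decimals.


Average shear stress = F / (overlap * width)
= 16214 / (34 * 35)
= 13.625 MPa

13.625


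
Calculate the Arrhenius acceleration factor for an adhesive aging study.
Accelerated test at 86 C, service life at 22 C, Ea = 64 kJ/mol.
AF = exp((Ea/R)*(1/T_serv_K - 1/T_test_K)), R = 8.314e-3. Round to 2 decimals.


T_test = 359.15 K, T_serv = 295.15 K
Ea/R = 64 / 0.008314 = 7697.86
AF = exp(7697.86 * (1/295.15 - 1/359.15))
= 104.34

104.34


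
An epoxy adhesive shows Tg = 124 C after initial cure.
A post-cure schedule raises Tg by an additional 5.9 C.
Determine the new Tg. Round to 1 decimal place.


New Tg = 124 + 5.9
= 129.9 C

129.9


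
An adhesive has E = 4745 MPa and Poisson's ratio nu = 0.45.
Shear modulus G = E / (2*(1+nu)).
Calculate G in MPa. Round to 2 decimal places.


G = 4745 / (2*(1+0.45))
= 4745 / 2.90
= 1636.21 MPa

1636.21


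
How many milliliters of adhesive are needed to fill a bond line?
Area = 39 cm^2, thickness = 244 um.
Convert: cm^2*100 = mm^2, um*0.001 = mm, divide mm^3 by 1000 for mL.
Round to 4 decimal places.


= (39 * 100) * (244 * 0.001) / 1000
= 0.9516 mL

0.9516


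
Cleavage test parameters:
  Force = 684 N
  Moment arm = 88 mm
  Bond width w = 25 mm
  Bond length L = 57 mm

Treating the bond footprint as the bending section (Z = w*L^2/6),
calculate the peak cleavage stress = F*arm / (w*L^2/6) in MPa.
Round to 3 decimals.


M = 684 * 88 = 60192 N*mm
Z = 25 * 57^2 / 6 = 81225 / 6 mm^3
sigma = M / Z = 6 * 60192 / 81225 = 361152 / 81225
= 4.446 MPa

4.446


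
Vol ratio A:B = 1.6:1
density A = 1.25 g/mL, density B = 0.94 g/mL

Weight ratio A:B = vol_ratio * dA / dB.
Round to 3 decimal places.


Weight ratio = 1.6 * 1.25 / 0.94
= 2.128

2.128


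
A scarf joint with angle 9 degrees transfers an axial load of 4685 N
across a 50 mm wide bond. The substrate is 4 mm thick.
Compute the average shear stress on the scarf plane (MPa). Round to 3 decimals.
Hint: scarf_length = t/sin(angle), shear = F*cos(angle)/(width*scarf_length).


scarf_length = 4 / sin(9 deg) = 25.5698 mm
cos(9 deg) = 0.987688
shear stress = 4685 * 0.987688 / (50 * 25.5698)
= 3.619 MPa

3.619


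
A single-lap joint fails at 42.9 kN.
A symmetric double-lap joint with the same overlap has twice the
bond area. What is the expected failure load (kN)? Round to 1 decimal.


Double-lap load = 2 * 42.9 = 85.8 kN

85.8


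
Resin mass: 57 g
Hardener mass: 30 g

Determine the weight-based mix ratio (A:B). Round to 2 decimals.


Ratio = 57 / 30 = 1.90

1.90


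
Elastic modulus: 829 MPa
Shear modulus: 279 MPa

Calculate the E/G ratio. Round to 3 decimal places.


E / G = 829 / 279 = 2.971

2.971


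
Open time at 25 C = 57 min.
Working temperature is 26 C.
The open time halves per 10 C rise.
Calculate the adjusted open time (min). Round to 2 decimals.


factor = 2^((26 - 25) / 10) = 1.0718
ot = 57 / 1.0718 = 53.18 min

53.18


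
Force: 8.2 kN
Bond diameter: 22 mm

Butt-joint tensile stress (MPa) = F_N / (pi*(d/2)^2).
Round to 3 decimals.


F_N = 8.2 * 1000 = 8200.0 N
A = pi*(11.0)^2 = 380.1327 mm^2
stress = 8200.0 / 380.1327 = 21.571 MPa

21.571


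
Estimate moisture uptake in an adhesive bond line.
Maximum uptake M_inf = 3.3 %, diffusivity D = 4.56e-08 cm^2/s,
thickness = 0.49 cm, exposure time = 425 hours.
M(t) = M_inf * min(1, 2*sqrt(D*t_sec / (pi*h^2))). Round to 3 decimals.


Convert time: 425 h = 1530000 s
ratio = min(1, 2*sqrt(4.56e-08*1530000/(pi*0.49^2)))
= 0.608257
M(t) = 3.3 * 0.608257 = 2.007%

2.007


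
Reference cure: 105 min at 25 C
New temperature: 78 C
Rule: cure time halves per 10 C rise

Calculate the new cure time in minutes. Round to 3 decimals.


factor = 2^((78-25)/10) = 39.3966
t_new = 105 / 39.3966 = 2.665 min

2.665


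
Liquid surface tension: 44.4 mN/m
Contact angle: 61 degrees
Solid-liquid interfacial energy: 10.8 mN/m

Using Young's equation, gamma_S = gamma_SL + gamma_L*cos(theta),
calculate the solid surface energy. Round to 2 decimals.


gamma_S = 10.8 + 44.4 * cos(61)
= 32.33 mN/m

32.33


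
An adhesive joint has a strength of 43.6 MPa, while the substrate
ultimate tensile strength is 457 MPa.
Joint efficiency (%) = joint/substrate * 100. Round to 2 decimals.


Efficiency = 43.6 / 457 * 100
= 9.54%

9.54


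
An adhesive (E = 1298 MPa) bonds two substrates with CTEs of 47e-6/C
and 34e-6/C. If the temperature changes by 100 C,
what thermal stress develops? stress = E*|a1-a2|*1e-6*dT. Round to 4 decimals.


Stress = 1298 * |47 - 34| * 1e-6 * 100
= 1.6874 MPa

1.6874


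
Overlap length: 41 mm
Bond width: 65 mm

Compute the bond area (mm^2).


Bond area = 41 * 65 = 2665 mm^2

2665


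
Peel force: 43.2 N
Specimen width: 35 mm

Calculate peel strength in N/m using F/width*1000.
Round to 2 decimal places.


Peel strength = 43.2 / 35 * 1000 = 1234.29 N/m

1234.29


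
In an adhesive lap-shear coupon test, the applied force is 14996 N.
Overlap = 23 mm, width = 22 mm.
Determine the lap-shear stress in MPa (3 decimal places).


stress = F / (overlap * width)
= 14996 / (23 * 22)
= 29.636 MPa

29.636


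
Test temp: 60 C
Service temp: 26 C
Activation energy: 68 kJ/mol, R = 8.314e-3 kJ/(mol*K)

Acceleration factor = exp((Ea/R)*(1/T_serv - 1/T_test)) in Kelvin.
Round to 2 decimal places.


AF = exp((68/0.008314)*(1/299.15 - 1/333.15))
= 16.29

16.29


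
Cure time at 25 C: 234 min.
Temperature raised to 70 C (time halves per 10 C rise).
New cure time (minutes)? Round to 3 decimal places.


Acceleration factor = 2^(45/10) = 22.6274
New time = 234 / 22.6274 = 10.341 min

10.341


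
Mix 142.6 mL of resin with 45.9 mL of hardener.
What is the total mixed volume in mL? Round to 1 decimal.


Total = 142.6 + 45.9 = 188.5 mL

188.5


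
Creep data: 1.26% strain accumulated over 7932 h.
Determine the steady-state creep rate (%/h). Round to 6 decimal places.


Rate = 1.26 / 7932 = 0.000159 %/h

0.000159


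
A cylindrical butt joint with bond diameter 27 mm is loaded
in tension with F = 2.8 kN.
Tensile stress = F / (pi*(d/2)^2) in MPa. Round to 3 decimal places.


Area = pi * (27/2)^2 = 572.5553 mm^2
Stress = 2.8*1000 / 572.5553
= 4.890 MPa

4.890


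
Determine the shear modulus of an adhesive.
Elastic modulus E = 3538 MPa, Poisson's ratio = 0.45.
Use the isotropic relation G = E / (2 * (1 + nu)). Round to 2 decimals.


G = 3538 / (2*(1+0.45)) = 3538 / 2.90
= 1220.00 MPa

1220.00


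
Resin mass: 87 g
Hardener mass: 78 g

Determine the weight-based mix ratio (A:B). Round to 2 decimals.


Ratio = 87 / 78 = 1.12

1.12


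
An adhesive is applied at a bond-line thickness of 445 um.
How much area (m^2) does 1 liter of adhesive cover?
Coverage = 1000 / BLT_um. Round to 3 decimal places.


Coverage = 1000 / 445 = 2.247 m^2

2.247


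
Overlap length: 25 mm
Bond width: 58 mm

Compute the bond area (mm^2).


Bond area = 25 * 58 = 1450 mm^2

1450


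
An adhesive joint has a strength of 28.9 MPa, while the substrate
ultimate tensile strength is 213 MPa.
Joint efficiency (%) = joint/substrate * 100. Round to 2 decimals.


Efficiency = 28.9 / 213 * 100
= 13.57%

13.57


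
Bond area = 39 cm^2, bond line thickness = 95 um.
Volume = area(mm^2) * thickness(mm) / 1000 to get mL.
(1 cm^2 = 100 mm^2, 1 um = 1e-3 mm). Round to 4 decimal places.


area_mm2 = 39 * 100 = 3900
blt_mm = 95 * 1e-3 = 0.095
vol_mm3 = 3900 * 0.095 = 370.5
vol_mL = 370.5 / 1000 = 0.3705 mL

0.3705


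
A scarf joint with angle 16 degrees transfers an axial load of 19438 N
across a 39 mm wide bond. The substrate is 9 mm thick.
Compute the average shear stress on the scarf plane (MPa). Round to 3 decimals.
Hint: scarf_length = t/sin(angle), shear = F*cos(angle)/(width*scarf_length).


scarf_length = 9 / sin(16 deg) = 32.6516 mm
cos(16 deg) = 0.961262
shear stress = 19438 * 0.961262 / (39 * 32.6516)
= 14.673 MPa

14.673


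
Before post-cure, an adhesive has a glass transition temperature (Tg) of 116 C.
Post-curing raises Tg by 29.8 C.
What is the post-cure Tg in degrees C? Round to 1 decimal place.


Tg_post = Tg_base + delta_Tg
= 116 + 29.8
= 145.8 C

145.8


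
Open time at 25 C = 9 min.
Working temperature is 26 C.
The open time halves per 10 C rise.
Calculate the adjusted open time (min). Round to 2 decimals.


factor = 2^((26 - 25) / 10) = 1.0718
ot = 9 / 1.0718 = 8.40 min

8.40


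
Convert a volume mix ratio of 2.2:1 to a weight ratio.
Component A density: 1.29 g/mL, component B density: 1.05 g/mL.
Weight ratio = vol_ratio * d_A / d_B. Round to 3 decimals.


= 2.2 * 1.29 / 1.05 = 2.703

2.703


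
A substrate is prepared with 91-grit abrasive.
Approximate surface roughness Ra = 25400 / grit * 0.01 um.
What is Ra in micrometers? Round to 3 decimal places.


Ra = 25400 / 91 * 0.01 = 2.791 um

2.791


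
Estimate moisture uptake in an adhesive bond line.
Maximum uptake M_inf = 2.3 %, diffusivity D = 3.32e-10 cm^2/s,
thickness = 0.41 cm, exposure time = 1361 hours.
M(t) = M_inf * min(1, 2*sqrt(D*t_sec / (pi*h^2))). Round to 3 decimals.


Convert time: 1361 h = 4899600 s
ratio = min(1, 2*sqrt(3.32e-10*4899600/(pi*0.41^2)))
= 0.110999
M(t) = 2.3 * 0.110999 = 0.255%

0.255


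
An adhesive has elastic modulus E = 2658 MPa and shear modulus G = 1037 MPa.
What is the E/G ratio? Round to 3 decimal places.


E/G = 2658 / 1037 = 2.563

2.563


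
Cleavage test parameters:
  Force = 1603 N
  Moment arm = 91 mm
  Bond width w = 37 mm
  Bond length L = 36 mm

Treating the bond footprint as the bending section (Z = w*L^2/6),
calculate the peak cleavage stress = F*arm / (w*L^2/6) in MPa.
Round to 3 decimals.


M = 1603 * 91 = 145873 N*mm
Z = 37 * 36^2 / 6 = 47952 / 6 mm^3
sigma = M / Z = 6 * 145873 / 47952 = 875238 / 47952
= 18.252 MPa

18.252


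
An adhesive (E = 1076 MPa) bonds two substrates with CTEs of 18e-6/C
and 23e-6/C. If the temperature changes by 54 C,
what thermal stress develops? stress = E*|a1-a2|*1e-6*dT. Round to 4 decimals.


Stress = 1076 * |18 - 23| * 1e-6 * 54
= 0.2905 MPa

0.2905


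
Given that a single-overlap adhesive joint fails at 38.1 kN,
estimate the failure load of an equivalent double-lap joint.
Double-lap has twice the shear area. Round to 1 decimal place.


Double-lap factor = 2
Expected load = 38.1 * 2 = 76.2 kN

76.2


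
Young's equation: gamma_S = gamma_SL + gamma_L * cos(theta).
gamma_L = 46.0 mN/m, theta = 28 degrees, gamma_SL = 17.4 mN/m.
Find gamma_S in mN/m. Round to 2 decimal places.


cos(28 deg) = 0.882948
gamma_S = 17.4 + 46.0 * 0.882948
= 58.02 mN/m

58.02


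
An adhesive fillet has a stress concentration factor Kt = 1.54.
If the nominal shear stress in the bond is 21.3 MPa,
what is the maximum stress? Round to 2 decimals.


Max stress = 21.3 * 1.54 = 32.80 MPa

32.80


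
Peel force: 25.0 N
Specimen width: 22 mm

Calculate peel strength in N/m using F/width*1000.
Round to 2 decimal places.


Peel strength = 25.0 / 22 * 1000 = 1136.36 N/m

1136.36


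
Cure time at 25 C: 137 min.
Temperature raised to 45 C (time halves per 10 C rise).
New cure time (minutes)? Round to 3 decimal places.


Acceleration factor = 2^(20/10) = 4.0000
New time = 137 / 4.0000 = 34.250 min

34.250


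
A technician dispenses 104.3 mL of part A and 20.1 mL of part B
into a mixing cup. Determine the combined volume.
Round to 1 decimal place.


Combined volume = 104.3 + 20.1
= 124.4 mL

124.4


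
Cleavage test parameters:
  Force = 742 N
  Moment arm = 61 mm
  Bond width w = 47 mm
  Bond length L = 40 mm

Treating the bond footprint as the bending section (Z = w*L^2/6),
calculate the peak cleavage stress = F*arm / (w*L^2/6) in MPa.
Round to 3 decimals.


M = 742 * 61 = 45262 N*mm
Z = 47 * 40^2 / 6 = 75200 / 6 mm^3
sigma = M / Z = 6 * 45262 / 75200 = 271572 / 75200
= 3.611 MPa

3.611


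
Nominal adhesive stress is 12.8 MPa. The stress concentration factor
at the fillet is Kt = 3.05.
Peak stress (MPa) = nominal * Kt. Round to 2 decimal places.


Peak = 12.8 * 3.05 = 39.04 MPa

39.04


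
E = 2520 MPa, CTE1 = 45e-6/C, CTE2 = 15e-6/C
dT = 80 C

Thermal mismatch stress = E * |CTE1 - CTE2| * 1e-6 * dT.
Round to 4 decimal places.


= 2520 * 30e-6 * 80
= 6.0480 MPa

6.0480


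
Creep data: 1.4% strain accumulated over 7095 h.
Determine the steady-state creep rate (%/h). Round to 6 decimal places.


Rate = 1.4 / 7095 = 0.000197 %/h

0.000197


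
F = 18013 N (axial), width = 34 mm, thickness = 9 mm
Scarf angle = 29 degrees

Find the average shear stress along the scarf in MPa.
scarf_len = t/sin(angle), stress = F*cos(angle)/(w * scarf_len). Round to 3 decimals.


scarf_len = 9/sin(29 deg) = 18.5640
cos(29 deg) = 0.874620
stress = 18013*0.874620/(34*18.5640) = 24.961 MPa

24.961


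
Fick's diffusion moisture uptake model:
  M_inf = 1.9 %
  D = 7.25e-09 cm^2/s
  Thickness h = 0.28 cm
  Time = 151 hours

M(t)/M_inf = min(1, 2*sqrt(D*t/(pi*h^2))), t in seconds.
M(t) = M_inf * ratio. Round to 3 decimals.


t_sec = 151 * 3600 = 543600
ratio = 2*sqrt(7.25e-09*543600/(pi*0.28^2))
= min(1, 0.252991)
= 0.252991
M(t) = 1.9 * 0.252991 = 0.481 %

0.481


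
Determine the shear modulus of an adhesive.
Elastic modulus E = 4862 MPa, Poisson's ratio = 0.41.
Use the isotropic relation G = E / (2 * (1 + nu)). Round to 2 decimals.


G = 4862 / (2*(1+0.41)) = 4862 / 2.82
= 1724.11 MPa

1724.11


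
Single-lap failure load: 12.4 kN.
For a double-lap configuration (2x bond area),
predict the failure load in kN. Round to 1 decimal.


Failure load = 12.4 * 2 = 24.8 kN

24.8


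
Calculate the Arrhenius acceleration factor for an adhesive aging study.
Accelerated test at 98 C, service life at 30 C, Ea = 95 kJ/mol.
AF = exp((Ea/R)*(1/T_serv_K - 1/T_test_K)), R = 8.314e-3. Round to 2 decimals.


T_test = 371.15 K, T_serv = 303.15 K
Ea/R = 95 / 0.008314 = 11426.51
AF = exp(11426.51 * (1/303.15 - 1/371.15))
= 998.07

998.07


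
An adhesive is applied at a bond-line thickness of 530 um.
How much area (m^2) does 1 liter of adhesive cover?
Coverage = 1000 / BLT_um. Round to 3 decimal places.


Coverage = 1000 / 530 = 1.887 m^2

1.887


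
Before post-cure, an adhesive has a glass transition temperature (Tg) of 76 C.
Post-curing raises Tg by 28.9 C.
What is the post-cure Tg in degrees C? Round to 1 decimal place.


Tg_post = Tg_base + delta_Tg
= 76 + 28.9
= 104.9 C

104.9


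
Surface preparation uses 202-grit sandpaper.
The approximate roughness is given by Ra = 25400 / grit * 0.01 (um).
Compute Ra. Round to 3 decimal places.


Ra = 25400 / 202 * 0.01
= 254 / 202
= 1.257 um

1.257


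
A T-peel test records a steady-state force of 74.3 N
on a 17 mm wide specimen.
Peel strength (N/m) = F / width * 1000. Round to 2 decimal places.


Peel strength = 74.3 / 17 * 1000
= 4370.59 N/m

4370.59


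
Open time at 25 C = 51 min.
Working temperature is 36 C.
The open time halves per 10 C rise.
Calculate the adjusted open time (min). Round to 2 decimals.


factor = 2^((36 - 25) / 10) = 2.1435
ot = 51 / 2.1435 = 23.79 min

23.79


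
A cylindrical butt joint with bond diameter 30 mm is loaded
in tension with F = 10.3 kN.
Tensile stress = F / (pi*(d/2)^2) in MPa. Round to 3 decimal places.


Area = pi * (30/2)^2 = 706.8583 mm^2
Stress = 10.3*1000 / 706.8583
= 14.572 MPa

14.572


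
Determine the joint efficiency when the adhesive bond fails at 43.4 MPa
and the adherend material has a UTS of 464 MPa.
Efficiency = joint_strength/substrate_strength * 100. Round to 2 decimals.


Joint efficiency = 43.4 / 464 * 100
= 9.35%

9.35
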